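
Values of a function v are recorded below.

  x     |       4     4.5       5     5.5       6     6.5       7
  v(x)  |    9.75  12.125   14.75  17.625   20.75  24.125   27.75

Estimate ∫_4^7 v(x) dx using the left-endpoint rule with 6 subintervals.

49.5625

Δx = 0.5.
Sum = 0.5·[9.75 + 12.125 + 14.75 + 17.625 + 20.75 + 24.125] = 49.5625.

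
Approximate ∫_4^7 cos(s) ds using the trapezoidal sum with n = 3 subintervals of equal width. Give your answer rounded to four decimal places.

Δs = (7 − 4)/3 = 1.
f(4) ≈ -0.6536, f(5) ≈ 0.2837, f(6) ≈ 0.9602, f(7) ≈ 0.7539.
T_3 = (Δs/2)·[f(s_0) + 2f(s_1) + 2f(s_2) + f(s_3)].
Sum ≈ 1.2940.

1.2940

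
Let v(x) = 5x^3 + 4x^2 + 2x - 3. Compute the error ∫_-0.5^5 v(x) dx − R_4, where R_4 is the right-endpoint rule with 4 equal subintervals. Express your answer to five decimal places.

Exact integral: ∫_-0.5^5 v(x) dx ≈ 956.2552083.
R_4 ≈ 1527.4208984.
Error ≈ 956.2552083 − 1527.4208984 ≈ -571.16569.

-571.16569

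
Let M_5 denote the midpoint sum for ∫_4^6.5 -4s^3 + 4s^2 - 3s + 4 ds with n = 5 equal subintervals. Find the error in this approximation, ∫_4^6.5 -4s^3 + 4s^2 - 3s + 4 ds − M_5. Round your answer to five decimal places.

Exact integral: ∫_4^6.5 f(s) ds ≈ -1277.6041667.
M_5 = -1274.53125.
Error ≈ -1277.6041667 − (-1274.53125) ≈ -3.07292.

-3.07292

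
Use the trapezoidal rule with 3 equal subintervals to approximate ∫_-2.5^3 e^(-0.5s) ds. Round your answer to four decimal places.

6.9857

Δs = (3 − (-2.5))/3 = 11/6.
f(-2.5) ≈ 3.4903, f(-2/3) ≈ 1.3956, f(7/6) ≈ 0.5580, f(3) ≈ 0.2231.
T_3 = (Δs/2)·[f(s_0) + 2f(s_1) + 2f(s_2) + f(s_3)].
Sum ≈ 6.9857.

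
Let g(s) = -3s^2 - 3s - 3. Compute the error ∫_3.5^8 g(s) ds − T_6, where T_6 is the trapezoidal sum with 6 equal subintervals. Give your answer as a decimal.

Exact integral: ∫_3.5^8 g(s) ds = -560.25.
T_6 = -561.515625.
Error = -560.25 − (-561.515625) = 1.265625.

1.265625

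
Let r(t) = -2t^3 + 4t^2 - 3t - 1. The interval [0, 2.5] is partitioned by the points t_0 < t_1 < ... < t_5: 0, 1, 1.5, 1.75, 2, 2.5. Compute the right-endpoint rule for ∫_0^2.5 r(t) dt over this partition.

-13.9296875

Subinterval widths: 1, 0.5, 0.25, 0.25, 0.5.
Right endpoints: 1, 1.5, 1.75, 2, 2.5.
r(1) = -2, r(1.5) = -3.25, r(1.75) = -4.71875, r(2) = -7, r(2.5) = -14.75.
Sum = Σ Δt_i · r(t_i).
Sum = -13.9296875.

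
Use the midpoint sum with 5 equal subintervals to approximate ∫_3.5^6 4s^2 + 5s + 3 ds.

Δs = (6 − 3.5)/5 = 0.5.
Midpoints: 3.75, 4.25, 4.75, 5.25, 5.75.
f(3.75) = 78, f(4.25) = 96.5, f(4.75) = 117, f(5.25) = 139.5, f(5.75) = 164.
Sum = Δs · [f(3.75) + f(4.25) + f(4.75) + f(5.25) + f(5.75)].
Sum = 297.5.

297.5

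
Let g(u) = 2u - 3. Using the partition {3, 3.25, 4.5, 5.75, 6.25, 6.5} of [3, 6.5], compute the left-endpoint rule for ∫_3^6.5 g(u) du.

19.25

Subinterval widths: 0.25, 1.25, 1.25, 0.5, 0.25.
Left endpoints: 3, 3.25, 4.5, 5.75, 6.25.
g(3) = 3, g(3.25) = 3.5, g(4.5) = 6, g(5.75) = 8.5, g(6.25) = 9.5.
Sum = Σ Δu_i · g(u_i).
Sum = 19.25.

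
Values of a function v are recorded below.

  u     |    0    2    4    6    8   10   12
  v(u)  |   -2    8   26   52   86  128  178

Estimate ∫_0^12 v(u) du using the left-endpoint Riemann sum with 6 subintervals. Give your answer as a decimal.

Δu = 2.
Sum = 2·[(-2) + 8 + 26 + 52 + 86 + 128] = 596.

596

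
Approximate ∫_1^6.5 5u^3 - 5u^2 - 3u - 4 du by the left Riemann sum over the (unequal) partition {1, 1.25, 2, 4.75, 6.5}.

729.796875

Subinterval widths: 0.25, 0.75, 2.75, 1.75.
Left endpoints: 1, 1.25, 2, 4.75.
f(1) = -7, f(1.25) = -5.796875, f(2) = 10, f(4.75) = 404.796875.
Sum = Σ Δu_i · f(u_i).
Sum = 729.796875.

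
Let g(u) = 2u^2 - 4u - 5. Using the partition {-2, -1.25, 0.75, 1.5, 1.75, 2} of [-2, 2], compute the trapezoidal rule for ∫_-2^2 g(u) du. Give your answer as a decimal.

Subinterval widths: 0.75, 2, 0.75, 0.25, 0.25.
g(-2) = 11, g(-1.25) = 3.125, g(0.75) = -6.875, g(1.5) = -6.5, g(1.75) = -5.875, g(2) = -5.
On each subinterval the trapezoid contributes (Δu_i/2)·[g(u_{i-1}) + g(u_i)].
Sum = -6.375.

-6.375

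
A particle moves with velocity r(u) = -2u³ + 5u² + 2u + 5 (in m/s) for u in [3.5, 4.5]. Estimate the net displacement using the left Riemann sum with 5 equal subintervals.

Δu = (4.5 − 3.5)/5 = 0.2.
Left endpoints: 3.5, 3.7, 3.9, 4.1, 4.3.
r(3.5) = -12.5, r(3.7) = -20.456, r(3.9) = -29.788, r(4.1) = -40.592, r(4.3) = -52.964.
Sum = Δu · [r(3.5) + r(3.7) + r(3.9) + r(4.1) + r(4.3)].
Sum = -31.26.

-31.26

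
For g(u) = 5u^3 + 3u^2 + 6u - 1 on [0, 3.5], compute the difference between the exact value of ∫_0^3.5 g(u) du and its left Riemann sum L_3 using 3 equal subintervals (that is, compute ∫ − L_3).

Exact integral: ∫_0^3.5 g(u) du = 263.703125.
L_3 = 128.1875.
Error = 263.703125 − 128.1875 = 135.515625.

135.515625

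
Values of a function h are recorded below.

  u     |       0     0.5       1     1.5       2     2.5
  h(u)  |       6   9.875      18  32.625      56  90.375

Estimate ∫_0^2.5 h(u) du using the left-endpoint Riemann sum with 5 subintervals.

61.25

Δu = 0.5.
Sum = 0.5·[6 + 9.875 + 18 + 32.625 + 56] = 61.25.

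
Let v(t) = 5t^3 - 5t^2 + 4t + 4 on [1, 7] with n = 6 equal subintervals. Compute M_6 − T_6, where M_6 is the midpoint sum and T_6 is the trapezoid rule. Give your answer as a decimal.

-82.5

M_6 = 2522.5.
T_6 = 2605.
M_6 − T_6 = -82.5.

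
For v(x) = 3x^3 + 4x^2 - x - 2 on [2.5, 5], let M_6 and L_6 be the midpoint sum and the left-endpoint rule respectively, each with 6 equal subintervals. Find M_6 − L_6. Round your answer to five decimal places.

79.36740

M_6 ≈ 569.5460793.
L_6 ≈ 490.1786748.
M_6 − L_6 ≈ 79.36740.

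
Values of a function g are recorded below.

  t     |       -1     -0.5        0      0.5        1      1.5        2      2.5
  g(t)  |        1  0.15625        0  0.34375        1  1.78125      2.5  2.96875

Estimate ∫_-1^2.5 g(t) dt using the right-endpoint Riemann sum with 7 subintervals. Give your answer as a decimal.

Δt = 0.5.
Sum = 0.5·[0.15625 + 0 + 0.34375 + 1 + 1.78125 + 2.5 + 2.96875] = 4.375.

4.375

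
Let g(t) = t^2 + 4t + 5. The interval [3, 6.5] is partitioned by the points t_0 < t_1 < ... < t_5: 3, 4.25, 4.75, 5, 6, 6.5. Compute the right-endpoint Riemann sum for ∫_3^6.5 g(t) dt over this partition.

Subinterval widths: 1.25, 0.5, 0.25, 1, 0.5.
Right endpoints: 4.25, 4.75, 5, 6, 6.5.
g(4.25) = 40.0625, g(4.75) = 46.5625, g(5) = 50, g(6) = 65, g(6.5) = 73.25.
Sum = Σ Δt_i · g(t_i).
Sum = 187.484375.

187.484375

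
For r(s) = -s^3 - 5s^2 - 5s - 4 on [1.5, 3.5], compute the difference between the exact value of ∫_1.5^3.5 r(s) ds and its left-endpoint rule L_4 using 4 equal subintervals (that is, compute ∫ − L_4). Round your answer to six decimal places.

Exact integral: ∫_1.5^3.5 r(s) ds ≈ -135.08333333.
L_4 = -111.25.
Error ≈ -135.08333333 − (-111.25) ≈ -23.833333.

-23.833333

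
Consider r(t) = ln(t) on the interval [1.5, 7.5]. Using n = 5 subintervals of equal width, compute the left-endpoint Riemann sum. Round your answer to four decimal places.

Δt = (7.5 − 1.5)/5 = 1.2.
Left endpoints: 1.5, 2.7, 3.9, 5.1, 6.3.
r(1.5) ≈ 0.4055, r(2.7) ≈ 0.9933, r(3.9) ≈ 1.3610, r(5.1) ≈ 1.6292, r(6.3) ≈ 1.8405.
Sum = Δt · [r(1.5) + r(2.7) + r(3.9) + r(5.1) + r(6.3)].
Sum ≈ 7.4754.

7.4754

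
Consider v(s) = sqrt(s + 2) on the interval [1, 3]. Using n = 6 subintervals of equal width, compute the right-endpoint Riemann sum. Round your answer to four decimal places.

Δs = (3 − 1)/6 = 1/3.
Right endpoints: 4/3, 5/3, 2, 7/3, 8/3, 3.
v(4/3) ≈ 1.8257, v(5/3) ≈ 1.9149, v(2) ≈ 2.0000, v(7/3) ≈ 2.0817, v(8/3) ≈ 2.1602, v(3) ≈ 2.2361.
Sum = Δs · [v(4/3) + v(5/3) + v(2) + ...].
Sum ≈ 4.0729.

4.0729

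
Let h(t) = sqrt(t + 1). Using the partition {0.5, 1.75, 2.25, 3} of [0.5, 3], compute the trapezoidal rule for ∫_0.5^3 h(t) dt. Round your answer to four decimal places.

4.0932

Subinterval widths: 1.25, 0.5, 0.75.
h(0.5) ≈ 1.2247, h(1.75) ≈ 1.6583, h(2.25) ≈ 1.8028, h(3) ≈ 2.0000.
On each subinterval the trapezoid contributes (Δt_i/2)·[h(t_{i-1}) + h(t_i)].
Sum ≈ 4.0932.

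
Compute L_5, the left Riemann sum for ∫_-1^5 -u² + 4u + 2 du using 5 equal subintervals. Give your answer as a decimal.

Δu = (5 − (-1))/5 = 1.2.
Left endpoints: -1, 0.2, 1.4, 2.6, 3.8.
f(-1) = -3, f(0.2) = 2.76, f(1.4) = 5.64, f(2.6) = 5.64, f(3.8) = 2.76.
Sum = Δu · [f(-1) + f(0.2) + f(1.4) + f(2.6) + f(3.8)].
Sum = 16.56.

16.56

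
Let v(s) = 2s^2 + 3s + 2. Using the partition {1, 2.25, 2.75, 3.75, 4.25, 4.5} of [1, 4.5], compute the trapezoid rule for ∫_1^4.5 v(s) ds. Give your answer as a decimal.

97.03125

Subinterval widths: 1.25, 0.5, 1, 0.5, 0.25.
v(1) = 7, v(2.25) = 18.875, v(2.75) = 25.375, v(3.75) = 41.375, v(4.25) = 50.875, v(4.5) = 56.
On each subinterval the trapezoid contributes (Δs_i/2)·[v(s_{i-1}) + v(s_i)].
Sum = 97.03125.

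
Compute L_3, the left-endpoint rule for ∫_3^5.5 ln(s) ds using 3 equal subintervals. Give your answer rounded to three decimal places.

3.319

Δs = (5.5 − 3)/3 = 5/6.
Left endpoints: 3, 23/6, 14/3.
f(3) ≈ 1.099, f(23/6) ≈ 1.344, f(14/3) ≈ 1.540.
Sum = Δs · [f(3) + f(23/6) + f(14/3)].
Sum ≈ 3.319.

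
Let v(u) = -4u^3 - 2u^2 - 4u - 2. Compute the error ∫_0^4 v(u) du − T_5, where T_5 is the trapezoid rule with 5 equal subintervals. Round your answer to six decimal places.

Exact integral: ∫_0^4 v(u) du ≈ -338.66666667.
T_5 = -349.76.
Error ≈ -338.66666667 − (-349.76) ≈ 11.093333.

11.093333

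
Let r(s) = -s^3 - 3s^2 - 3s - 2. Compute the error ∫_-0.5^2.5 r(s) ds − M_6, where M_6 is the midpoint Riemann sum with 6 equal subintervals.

-0.375

Exact integral: ∫_-0.5^2.5 r(s) ds = -40.5.
M_6 = -40.125.
Error = -40.5 − (-40.125) = -0.375.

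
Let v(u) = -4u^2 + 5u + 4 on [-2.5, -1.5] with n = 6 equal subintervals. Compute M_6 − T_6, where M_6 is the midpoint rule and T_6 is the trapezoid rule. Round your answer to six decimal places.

0.027778

M_6 ≈ -22.32407407.
T_6 ≈ -22.35185185.
M_6 − T_6 ≈ 0.027778.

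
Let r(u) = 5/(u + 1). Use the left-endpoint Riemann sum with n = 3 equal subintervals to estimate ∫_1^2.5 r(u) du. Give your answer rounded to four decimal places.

Δu = (2.5 − 1)/3 = 0.5.
Left endpoints: 1, 1.5, 2.
r(1) = 2.5, r(1.5) = 2, r(2) = 5/3.
Sum = Δu · [r(1) + r(1.5) + r(2)].
Sum ≈ 3.0833.

3.0833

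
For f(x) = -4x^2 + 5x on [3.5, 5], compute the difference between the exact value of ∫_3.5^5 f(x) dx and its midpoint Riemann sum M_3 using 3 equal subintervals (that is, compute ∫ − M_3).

Exact integral: ∫_3.5^5 f(x) dx = -77.625.
M_3 = -77.5.
Error = -77.625 − (-77.5) = -0.125.

-0.125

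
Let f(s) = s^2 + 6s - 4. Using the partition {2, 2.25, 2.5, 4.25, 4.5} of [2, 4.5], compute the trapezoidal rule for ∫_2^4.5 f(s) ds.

Subinterval widths: 0.25, 0.25, 1.75, 0.25.
f(2) = 12, f(2.25) = 14.5625, f(2.5) = 17.25, f(4.25) = 39.5625, f(4.5) = 43.25.
On each subinterval the trapezoid contributes (Δs_i/2)·[f(s_{i-1}) + f(s_i)].
Sum = 67.359375.

67.359375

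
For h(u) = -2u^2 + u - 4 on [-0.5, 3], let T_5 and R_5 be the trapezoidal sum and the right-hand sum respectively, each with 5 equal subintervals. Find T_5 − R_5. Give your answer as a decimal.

T_5 = -28.28.
R_5 = -33.18.
T_5 − R_5 = 4.9.

4.9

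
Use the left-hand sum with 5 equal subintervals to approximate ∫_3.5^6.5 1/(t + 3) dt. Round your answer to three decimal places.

0.394

Δt = (6.5 − 3.5)/5 = 0.6.
Left endpoints: 3.5, 4.1, 4.7, 5.3, 5.9.
f(3.5) = 2/13, f(4.1) = 10/71, f(4.7) = 10/77, f(5.3) = 10/83, f(5.9) = 10/89.
Sum = Δt · [f(3.5) + f(4.1) + f(4.7) + f(5.3) + f(5.9)].
Sum ≈ 0.394.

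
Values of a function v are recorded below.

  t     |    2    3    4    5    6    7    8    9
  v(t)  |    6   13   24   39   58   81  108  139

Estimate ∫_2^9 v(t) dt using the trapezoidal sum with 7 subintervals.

Δt = 1.
T_7 = (1/2)·[6 + 2·13 + 2·24 + 2·39 + 2·58 + 2·81 + 2·108 + 139] = 395.5.

395.5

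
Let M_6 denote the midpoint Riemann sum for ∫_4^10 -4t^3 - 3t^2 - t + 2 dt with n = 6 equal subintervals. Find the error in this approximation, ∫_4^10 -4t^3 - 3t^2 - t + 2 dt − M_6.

Exact integral: ∫_4^10 f(t) dt = -10710.
M_6 = -10666.5.
Error = -10710 − (-10666.5) = -43.5.

-43.5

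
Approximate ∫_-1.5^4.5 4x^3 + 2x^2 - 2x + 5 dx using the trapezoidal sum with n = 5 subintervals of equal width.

508.8

Δx = (4.5 − (-1.5))/5 = 1.2.
f(-1.5) = -1, f(-0.3) = 5.672, f(0.9) = 7.736, f(2.1) = 46.664, f(3.3) = 163.928, f(4.5) = 401.
T_5 = (Δx/2)·[f(x_0) + 2f(x_1) + ... + 2f(x_{4}) + f(x_5)].
Sum = 508.8.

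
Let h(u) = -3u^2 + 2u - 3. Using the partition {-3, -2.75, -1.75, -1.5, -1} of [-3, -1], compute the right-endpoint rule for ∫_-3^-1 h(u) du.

Subinterval widths: 0.25, 1, 0.25, 0.5.
Right endpoints: -2.75, -1.75, -1.5, -1.
h(-2.75) = -31.1875, h(-1.75) = -15.6875, h(-1.5) = -12.75, h(-1) = -8.
Sum = Σ Δu_i · h(u_i).
Sum = -30.671875.

-30.671875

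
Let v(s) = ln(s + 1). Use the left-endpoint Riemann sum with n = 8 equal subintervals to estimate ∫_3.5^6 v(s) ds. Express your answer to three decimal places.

4.283

Δs = (6 − 3.5)/8 = 0.3125.
Left endpoints: 3.5, 3.8125, 4.125, 4.4375, 4.75, 5.0625, 5.375, 5.6875.
v(3.5) ≈ 1.504, v(3.8125) ≈ 1.571, v(4.125) ≈ 1.634, v(4.4375) ≈ 1.693, v(4.75) ≈ 1.749, v(5.0625) ≈ 1.802, v(5.375) ≈ 1.852, v(5.6875) ≈ 1.900.
Sum = Δs · [v(3.5) + v(3.8125) + v(4.125) + ...].
Sum ≈ 4.283.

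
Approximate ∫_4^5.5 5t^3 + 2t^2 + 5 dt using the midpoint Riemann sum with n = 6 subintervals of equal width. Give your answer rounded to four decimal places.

Δt = (5.5 − 4)/6 = 0.25.
Midpoints: 4.125, 4.375, 4.625, 4.875, 5.125, 5.375.
f(4.125) = 199669/512, f(4.375) = 236535/512, f(4.625) = 277729/512, f(4.875) = 323491/512, f(5.125) = 374061/512, f(5.375) = 429679/512.
Sum = Δt · [f(4.125) + f(4.375) + f(4.625) + ...].
Sum ≈ 899.0059.

899.0059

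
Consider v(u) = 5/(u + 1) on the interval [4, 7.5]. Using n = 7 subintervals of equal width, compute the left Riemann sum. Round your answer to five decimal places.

Δu = (7.5 − 4)/7 = 0.5.
Left endpoints: 4, 4.5, 5, 5.5, 6, 6.5, 7.
v(4) = 1, v(4.5) = 10/11, v(5) = 5/6, v(5.5) = 10/13, v(6) = 5/7, v(6.5) = 2/3, v(7) = 0.625.
Sum = Δu · [v(4) + v(4.5) + v(5) + ...].
Sum ≈ 2.75880.

2.75880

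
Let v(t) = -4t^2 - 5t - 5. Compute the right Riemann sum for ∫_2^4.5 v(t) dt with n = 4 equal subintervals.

Δt = (4.5 − 2)/4 = 0.625.
Right endpoints: 2.625, 3.25, 3.875, 4.5.
v(2.625) = -45.6875, v(3.25) = -63.5, v(3.875) = -84.4375, v(4.5) = -108.5.
Sum = Δt · [v(2.625) + v(3.25) + v(3.875) + v(4.5)].
Sum = -188.828125.

-188.828125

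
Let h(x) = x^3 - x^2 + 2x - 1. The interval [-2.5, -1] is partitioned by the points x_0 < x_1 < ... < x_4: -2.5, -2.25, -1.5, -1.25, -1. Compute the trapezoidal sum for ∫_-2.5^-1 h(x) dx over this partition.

Subinterval widths: 0.25, 0.75, 0.25, 0.25.
h(-2.5) = -27.875, h(-2.25) = -21.953125, h(-1.5) = -9.625, h(-1.25) = -7.015625, h(-1) = -5.
On each subinterval the trapezoid contributes (Δx_i/2)·[h(x_{i-1}) + h(x_i)].
Sum = -21.65234375.

-21.65234375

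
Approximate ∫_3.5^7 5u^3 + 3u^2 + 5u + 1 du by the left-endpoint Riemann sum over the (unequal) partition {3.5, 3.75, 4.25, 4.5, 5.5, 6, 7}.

Subinterval widths: 0.25, 0.5, 0.25, 1, 0.5, 1.
Left endpoints: 3.5, 3.75, 4.25, 4.5, 5.5, 6.
f(3.5) = 269.625, f(3.75) = 325.609375, f(4.25) = 460.265625, f(4.5) = 539.875, f(5.5) = 951.125, f(6) = 1219.
Sum = Σ Δu_i · f(u_i).
Sum = 2579.71484375.

2579.71484375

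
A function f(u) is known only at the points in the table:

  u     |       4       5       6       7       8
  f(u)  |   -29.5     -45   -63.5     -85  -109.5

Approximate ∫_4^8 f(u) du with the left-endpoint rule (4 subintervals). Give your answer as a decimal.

Δu = 1.
Sum = 1·[(-29.5) + (-45) + (-63.5) + (-85)] = -223.

-223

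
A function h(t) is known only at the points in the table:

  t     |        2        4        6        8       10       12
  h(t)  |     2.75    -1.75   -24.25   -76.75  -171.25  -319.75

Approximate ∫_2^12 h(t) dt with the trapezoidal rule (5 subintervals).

Δt = 2.
T_5 = (2/2)·[2.75 + 2·(-1.75) + 2·(-24.25) + 2·(-76.75) + 2·(-171.25) + (-319.75)] = -865.

-865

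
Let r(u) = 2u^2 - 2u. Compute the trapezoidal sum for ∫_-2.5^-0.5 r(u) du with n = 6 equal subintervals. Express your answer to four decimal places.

16.4074

Δu = (-0.5 − (-2.5))/6 = 1/3.
r(-2.5) = 17.5, r(-13/6) = 247/18, r(-11/6) = 187/18, r(-1.5) = 7.5, r(-7/6) = 91/18, r(-5/6) = 55/18, r(-0.5) = 1.5.
T_6 = (Δu/2)·[r(u_0) + 2r(u_1) + ... + 2r(u_{5}) + r(u_6)].
Sum ≈ 16.4074.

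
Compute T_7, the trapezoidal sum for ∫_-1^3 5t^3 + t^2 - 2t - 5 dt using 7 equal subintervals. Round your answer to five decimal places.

Δt = (3 − (-1))/7 = 4/7.
f(-1) = -7, f(-3/7) = -1493/343, f(1/7) = -1801/343, f(5/7) = -1405/343, f(9/7) = 1615/343, f(13/7) = 9179/343, f(17/7) = 23207/343, f(3) = 133.
T_7 = (Δt/2)·[f(t_0) + 2f(t_1) + ... + 2f(t_{6}) + f(t_7)].
Sum ≈ 84.81633.

84.81633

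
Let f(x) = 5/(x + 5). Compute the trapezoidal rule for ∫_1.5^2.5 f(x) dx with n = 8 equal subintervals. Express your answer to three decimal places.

Δx = (2.5 − 1.5)/8 = 0.125.
f(1.5) = 10/13, f(1.625) = 40/53, f(1.75) = 20/27, f(1.875) = 8/11, f(2) = 5/7, f(2.125) = 40/57, f(2.25) = 20/29, f(2.375) = 40/59, f(2.5) = 2/3.
T_8 = (Δx/2)·[f(x_0) + 2f(x_1) + ... + 2f(x_{7}) + f(x_8)].
Sum ≈ 0.716.

0.716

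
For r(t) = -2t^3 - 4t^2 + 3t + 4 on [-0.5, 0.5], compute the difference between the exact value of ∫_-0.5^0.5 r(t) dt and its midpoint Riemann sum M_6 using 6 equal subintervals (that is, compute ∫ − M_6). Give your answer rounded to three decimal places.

-0.009

Exact integral: ∫_-0.5^0.5 r(t) dt ≈ 3.66667.
M_6 ≈ 3.67593.
Error ≈ 3.66667 − 3.67593 ≈ -0.009.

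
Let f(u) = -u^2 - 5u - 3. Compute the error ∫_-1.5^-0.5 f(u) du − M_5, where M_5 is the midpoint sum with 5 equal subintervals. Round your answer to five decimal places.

-0.00333

Exact integral: ∫_-1.5^-0.5 f(u) du ≈ 0.9166667.
M_5 = 0.92.
Error ≈ 0.9166667 − 0.92 ≈ -0.00333.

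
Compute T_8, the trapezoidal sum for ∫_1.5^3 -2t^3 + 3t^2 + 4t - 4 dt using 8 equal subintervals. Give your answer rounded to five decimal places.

Δt = (3 − 1.5)/8 = 0.1875.
f(1.5) = 2, f(1.6875) = 3445/2048, f(1.875) = 0.86328125, f(2.0625) = -1097/2048, f(2.25) = -2.59375, f(2.4375) = -11039/2048, f(2.625) = -9.00390625, f(2.8125) = -27677/2048, f(3) = -19.
T_8 = (Δt/2)·[f(t_0) + 2f(t_1) + ... + 2f(t_{7}) + f(t_8)].
Sum ≈ -6.93604.

-6.93604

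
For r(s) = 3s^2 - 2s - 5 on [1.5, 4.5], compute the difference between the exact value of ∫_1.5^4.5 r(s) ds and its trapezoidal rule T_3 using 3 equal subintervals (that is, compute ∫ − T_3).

Exact integral: ∫_1.5^4.5 r(s) ds = 54.75.
T_3 = 56.25.
Error = 54.75 − 56.25 = -1.5.

-1.5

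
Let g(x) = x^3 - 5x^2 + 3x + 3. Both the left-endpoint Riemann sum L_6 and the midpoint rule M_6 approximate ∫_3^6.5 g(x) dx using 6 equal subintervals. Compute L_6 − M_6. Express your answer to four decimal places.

L_6 ≈ 48.721499.
M_6 ≈ 72.764251.
L_6 − M_6 ≈ -24.0428.

-24.0428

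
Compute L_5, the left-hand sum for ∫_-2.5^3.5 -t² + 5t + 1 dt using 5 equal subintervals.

-14.34

Δt = (3.5 − (-2.5))/5 = 1.2.
Left endpoints: -2.5, -1.3, -0.1, 1.1, 2.3.
f(-2.5) = -17.75, f(-1.3) = -7.19, f(-0.1) = 0.49, f(1.1) = 5.29, f(2.3) = 7.21.
Sum = Δt · [f(-2.5) + f(-1.3) + f(-0.1) + f(1.1) + f(2.3)].
Sum = -14.34.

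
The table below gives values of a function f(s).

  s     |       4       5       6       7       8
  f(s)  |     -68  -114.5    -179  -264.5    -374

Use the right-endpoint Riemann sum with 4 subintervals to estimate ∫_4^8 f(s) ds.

-932

Δs = 1.
Sum = 1·[(-114.5) + (-179) + (-264.5) + (-374)] = -932.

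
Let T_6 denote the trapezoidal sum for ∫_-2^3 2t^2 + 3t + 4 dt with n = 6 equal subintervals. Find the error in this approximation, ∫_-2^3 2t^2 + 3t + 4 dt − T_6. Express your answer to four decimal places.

Exact integral: ∫_-2^3 f(t) dt ≈ 50.833333.
T_6 ≈ 51.990741.
Error ≈ 50.833333 − 51.990741 ≈ -1.1574.

-1.1574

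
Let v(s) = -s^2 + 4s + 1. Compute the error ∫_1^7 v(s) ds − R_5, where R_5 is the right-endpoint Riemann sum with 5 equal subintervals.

Exact integral: ∫_1^7 v(s) ds = -12.
R_5 = -27.84.
Error = -12 − (-27.84) = 15.84.

15.84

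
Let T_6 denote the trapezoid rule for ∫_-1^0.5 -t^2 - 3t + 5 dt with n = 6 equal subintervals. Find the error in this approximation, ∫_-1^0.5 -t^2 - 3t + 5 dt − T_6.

0.015625

Exact integral: ∫_-1^0.5 f(t) dt = 8.25.
T_6 = 8.234375.
Error = 8.25 − 8.234375 = 0.015625.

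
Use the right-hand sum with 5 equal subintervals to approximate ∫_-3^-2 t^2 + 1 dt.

6.84

Δt = (-2 − (-3))/5 = 0.2.
Right endpoints: -2.8, -2.6, -2.4, -2.2, -2.
f(-2.8) = 8.84, f(-2.6) = 7.76, f(-2.4) = 6.76, f(-2.2) = 5.84, f(-2) = 5.
Sum = Δt · [f(-2.8) + f(-2.6) + f(-2.4) + f(-2.2) + f(-2)].
Sum = 6.84.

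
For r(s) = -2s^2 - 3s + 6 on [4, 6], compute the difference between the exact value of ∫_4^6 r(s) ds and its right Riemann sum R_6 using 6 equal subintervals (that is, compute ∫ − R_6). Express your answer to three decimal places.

7.741

Exact integral: ∫_4^6 r(s) ds ≈ -119.33333.
R_6 ≈ -127.07407.
Error ≈ -119.33333 − (-127.07407) ≈ 7.741.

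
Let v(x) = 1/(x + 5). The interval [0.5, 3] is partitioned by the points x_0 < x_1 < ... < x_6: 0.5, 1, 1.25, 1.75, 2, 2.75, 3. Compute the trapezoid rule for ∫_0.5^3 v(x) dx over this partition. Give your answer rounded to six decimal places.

0.375080

Subinterval widths: 0.5, 0.25, 0.5, 0.25, 0.75, 0.25.
v(0.5) = 2/11, v(1) = 1/6, v(1.25) = 0.16, v(1.75) = 4/27, v(2) = 1/7, v(2.75) = 4/31, v(3) = 0.125.
On each subinterval the trapezoid contributes (Δx_i/2)·[v(x_{i-1}) + v(x_i)].
Sum ≈ 0.375080.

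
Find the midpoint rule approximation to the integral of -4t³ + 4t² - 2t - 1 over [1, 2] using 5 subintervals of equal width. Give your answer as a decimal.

Δt = (2 − 1)/5 = 0.2.
Midpoints: 1.1, 1.3, 1.5, 1.7, 1.9.
f(1.1) = -3.684, f(1.3) = -5.628, f(1.5) = -8.5, f(1.7) = -12.492, f(1.9) = -17.796.
Sum = Δt · [f(1.1) + f(1.3) + f(1.5) + f(1.7) + f(1.9)].
Sum = -9.62.

-9.62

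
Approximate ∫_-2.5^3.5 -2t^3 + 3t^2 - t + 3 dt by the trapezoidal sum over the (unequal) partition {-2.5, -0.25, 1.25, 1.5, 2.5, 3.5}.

Subinterval widths: 2.25, 1.5, 0.25, 1, 1.
f(-2.5) = 55.5, f(-0.25) = 3.46875, f(1.25) = 2.53125, f(1.5) = 1.5, f(2.5) = -12, f(3.5) = -49.5.
On each subinterval the trapezoid contributes (Δt_i/2)·[f(t_{i-1}) + f(t_i)].
Sum = 35.34375.

35.34375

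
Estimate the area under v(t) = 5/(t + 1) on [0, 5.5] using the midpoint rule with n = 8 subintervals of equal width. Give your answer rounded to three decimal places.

Δt = (5.5 − 0)/8 = 0.6875.
Midpoints: 0.34375, 1.03125, 1.71875, 2.40625, 3.09375, 3.78125, 4.46875, 5.15625.
v(0.34375) = 160/43, v(1.03125) = 32/13, v(1.71875) = 160/87, v(2.40625) = 160/109, v(3.09375) = 160/131, v(3.78125) = 160/153, v(4.46875) = 32/35, v(5.15625) = 160/197.
Sum = Δt · [v(0.34375) + v(1.03125) + v(1.71875) + ...].
Sum ≈ 9.270.

9.270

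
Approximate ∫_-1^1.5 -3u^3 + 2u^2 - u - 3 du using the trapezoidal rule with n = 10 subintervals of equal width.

Δu = (1.5 − (-1))/10 = 0.25.
f(-1) = 3, f(-0.75) = 0.140625, f(-0.5) = -1.625, f(-0.25) = -2.578125, f(0) = -3, f(0.25) = -3.171875, f(0.5) = -3.375, f(0.75) = -3.890625, f(1) = -5, f(1.25) = -6.984375, f(1.5) = -10.125.
T_10 = (Δu/2)·[f(u_0) + 2f(u_1) + ... + 2f(u_{9}) + f(u_10)].
Sum = -8.26171875.

-8.26171875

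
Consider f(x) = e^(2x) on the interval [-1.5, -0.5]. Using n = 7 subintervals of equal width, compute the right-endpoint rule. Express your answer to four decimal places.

Δx = (-0.5 − (-1.5))/7 = 1/7.
Right endpoints: -19/14, -17/14, -15/14, -13/14, -11/14, -9/14, -0.5.
f(-19/14) ≈ 0.0663, f(-17/14) ≈ 0.0882, f(-15/14) ≈ 0.1173, f(-13/14) ≈ 0.1561, f(-11/14) ≈ 0.2077, f(-9/14) ≈ 0.2765, f(-0.5) ≈ 0.3679.
Sum = Δx · [f(-19/14) + f(-17/14) + f(-15/14) + ...].
Sum ≈ 0.1828.

0.1828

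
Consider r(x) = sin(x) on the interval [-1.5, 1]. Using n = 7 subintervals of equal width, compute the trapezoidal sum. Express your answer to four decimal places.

-0.4646

Δx = (1 − (-1.5))/7 = 5/14.
r(-1.5) ≈ -0.9975, r(-8/7) ≈ -0.9098, r(-11/14) ≈ -0.7073, r(-3/7) ≈ -0.4156, r(-1/14) ≈ -0.0714, r(2/7) ≈ 0.2818, r(9/14) ≈ 0.5995, r(1) ≈ 0.8415.
T_7 = (Δx/2)·[r(x_0) + 2r(x_1) + ... + 2r(x_{6}) + r(x_7)].
Sum ≈ -0.4646.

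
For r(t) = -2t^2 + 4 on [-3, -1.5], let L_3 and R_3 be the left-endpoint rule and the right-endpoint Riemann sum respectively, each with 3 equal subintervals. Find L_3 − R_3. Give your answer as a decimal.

L_3 = -13.25.
R_3 = -6.5.
L_3 − R_3 = -6.75.

-6.75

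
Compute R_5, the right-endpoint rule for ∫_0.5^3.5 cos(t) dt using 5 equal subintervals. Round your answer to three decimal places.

-1.349

Δt = (3.5 − 0.5)/5 = 0.6.
Right endpoints: 1.1, 1.7, 2.3, 2.9, 3.5.
f(1.1) ≈ 0.454, f(1.7) ≈ -0.129, f(2.3) ≈ -0.666, f(2.9) ≈ -0.971, f(3.5) ≈ -0.936.
Sum = Δt · [f(1.1) + f(1.7) + f(2.3) + f(2.9) + f(3.5)].
Sum ≈ -1.349.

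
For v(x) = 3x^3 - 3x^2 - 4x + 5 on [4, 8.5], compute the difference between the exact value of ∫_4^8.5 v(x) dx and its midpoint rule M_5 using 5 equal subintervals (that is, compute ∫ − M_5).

Exact integral: ∫_4^8.5 v(x) dx = 3082.921875.
M_5 = 3066.7471875.
Error = 3082.921875 − 3066.7471875 = 16.1746875.

16.1746875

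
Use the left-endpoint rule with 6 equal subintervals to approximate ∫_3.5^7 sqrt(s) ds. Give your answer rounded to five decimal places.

7.75334

Δs = (7 − 3.5)/6 = 7/12.
Left endpoints: 3.5, 49/12, 14/3, 5.25, 35/6, 77/12.
f(3.5) ≈ 1.87083, f(49/12) ≈ 2.02073, f(14/3) ≈ 2.16025, f(5.25) ≈ 2.29129, f(35/6) ≈ 2.41523, f(77/12) ≈ 2.53311.
Sum = Δs · [f(3.5) + f(49/12) + f(14/3) + ...].
Sum ≈ 7.75334.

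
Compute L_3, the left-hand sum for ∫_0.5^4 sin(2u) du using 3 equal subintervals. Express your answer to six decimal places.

Δu = (4 − 0.5)/3 = 7/6.
Left endpoints: 0.5, 5/3, 17/6.
f(0.5) ≈ 0.841471, f(5/3) ≈ -0.190568, f(17/6) ≈ -0.578198.
Sum = Δu · [f(0.5) + f(5/3) + f(17/6)].
Sum ≈ 0.084822.

0.084822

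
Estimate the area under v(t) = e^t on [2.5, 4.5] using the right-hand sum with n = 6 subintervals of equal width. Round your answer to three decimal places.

Δt = (4.5 − 2.5)/6 = 1/3.
Right endpoints: 17/6, 19/6, 3.5, 23/6, 25/6, 4.5.
v(17/6) ≈ 17.002, v(19/6) ≈ 23.728, v(3.5) ≈ 33.115, v(23/6) ≈ 46.216, v(25/6) ≈ 64.500, v(4.5) ≈ 90.017.
Sum = Δt · [v(17/6) + v(19/6) + v(3.5) + ...].
Sum ≈ 91.526.

91.526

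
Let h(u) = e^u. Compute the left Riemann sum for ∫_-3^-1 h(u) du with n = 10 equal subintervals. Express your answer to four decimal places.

0.2873

Δu = (-1 − (-3))/10 = 0.2.
Left endpoints: -3, -2.8, -2.6, -2.4, -2.2, -2, -1.8, -1.6, -1.4, -1.2.
h(-3) ≈ 0.0498, h(-2.8) ≈ 0.0608, h(-2.6) ≈ 0.0743, h(-2.4) ≈ 0.0907, h(-2.2) ≈ 0.1108, h(-2) ≈ 0.1353, h(-1.8) ≈ 0.1653, h(-1.6) ≈ 0.2019, h(-1.4) ≈ 0.2466, h(-1.2) ≈ 0.3012.
Sum = Δu · [h(-3) + h(-2.8) + h(-2.6) + ...].
Sum ≈ 0.2873.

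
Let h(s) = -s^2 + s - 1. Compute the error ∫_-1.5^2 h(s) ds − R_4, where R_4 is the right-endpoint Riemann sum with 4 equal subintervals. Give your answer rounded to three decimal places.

-0.319

Exact integral: ∫_-1.5^2 h(s) ds ≈ -6.41667.
R_4 = -6.09765625.
Error ≈ -6.41667 − (-6.09765625) ≈ -0.319.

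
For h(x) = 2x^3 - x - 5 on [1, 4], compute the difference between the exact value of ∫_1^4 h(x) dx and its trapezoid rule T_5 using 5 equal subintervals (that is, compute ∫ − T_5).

Exact integral: ∫_1^4 h(x) dx = 105.
T_5 = 107.7.
Error = 105 − 107.7 = -2.7.

-2.7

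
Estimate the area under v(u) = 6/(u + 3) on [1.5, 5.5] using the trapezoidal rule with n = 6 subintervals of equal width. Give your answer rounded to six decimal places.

Δu = (5.5 − 1.5)/6 = 2/3.
v(1.5) = 4/3, v(13/6) = 36/31, v(17/6) = 36/35, v(3.5) = 12/13, v(25/6) = 36/43, v(29/6) = 36/47, v(5.5) = 12/17.
T_6 = (Δu/2)·[v(u_0) + 2v(u_1) + ... + 2v(u_{5}) + v(u_6)].
Sum ≈ 3.823809.

3.823809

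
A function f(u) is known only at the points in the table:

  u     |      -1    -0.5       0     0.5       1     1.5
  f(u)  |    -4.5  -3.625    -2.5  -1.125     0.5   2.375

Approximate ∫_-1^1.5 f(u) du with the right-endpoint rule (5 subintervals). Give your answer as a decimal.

-2.1875

Δu = 0.5.
Sum = 0.5·[(-3.625) + (-2.5) + (-1.125) + 0.5 + 2.375] = -2.1875.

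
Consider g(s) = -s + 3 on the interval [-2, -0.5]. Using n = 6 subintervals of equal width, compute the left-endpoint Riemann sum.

Δs = (-0.5 − (-2))/6 = 0.25.
Left endpoints: -2, -1.75, -1.5, -1.25, -1, -0.75.
g(-2) = 5, g(-1.75) = 4.75, g(-1.5) = 4.5, g(-1.25) = 4.25, g(-1) = 4, g(-0.75) = 3.75.
Sum = Δs · [g(-2) + g(-1.75) + g(-1.5) + ...].
Sum = 6.5625.

6.5625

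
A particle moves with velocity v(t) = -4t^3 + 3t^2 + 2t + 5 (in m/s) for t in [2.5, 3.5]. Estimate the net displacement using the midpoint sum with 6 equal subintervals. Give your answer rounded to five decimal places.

-72.67361

Δt = (3.5 − 2.5)/6 = 1/6.
Midpoints: 31/12, 2.75, 35/12, 37/12, 3.25, 41/12.
v(31/12) = -8375/216, v(2.75) = -50, v(35/12) = -13585/216, v(37/12) = -8377/108, v(3.25) = -94.125, v(41/12) = -6085/54.
Sum = Δt · [v(31/12) + v(2.75) + v(35/12) + ...].
Sum ≈ -72.67361.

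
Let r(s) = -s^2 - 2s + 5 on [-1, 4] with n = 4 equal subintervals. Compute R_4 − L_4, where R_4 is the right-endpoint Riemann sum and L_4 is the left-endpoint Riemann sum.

R_4 = -28.59375.
L_4 = 2.65625.
R_4 − L_4 = -31.25.

-31.25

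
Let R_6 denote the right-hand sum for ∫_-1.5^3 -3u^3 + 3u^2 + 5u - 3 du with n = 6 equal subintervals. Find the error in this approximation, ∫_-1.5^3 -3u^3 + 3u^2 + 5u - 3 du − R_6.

19.72265625

Exact integral: ∫_-1.5^3 f(u) du = -23.203125.
R_6 = -42.92578125.
Error = -23.203125 − (-42.92578125) = 19.72265625.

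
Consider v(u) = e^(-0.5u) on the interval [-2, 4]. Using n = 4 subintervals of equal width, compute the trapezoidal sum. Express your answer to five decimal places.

Δu = (4 − (-2))/4 = 1.5.
v(-2) ≈ 2.71828, v(-0.5) ≈ 1.28403, v(1) ≈ 0.60653, v(2.5) ≈ 0.28650, v(4) ≈ 0.13534.
T_4 = (Δu/2)·[v(u_0) + 2v(u_1) + 2v(u_2) + 2v(u_3) + v(u_4)].
Sum ≈ 5.40580.

5.40580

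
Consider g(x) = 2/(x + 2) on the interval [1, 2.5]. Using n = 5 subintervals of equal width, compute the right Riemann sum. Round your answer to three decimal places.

0.779

Δx = (2.5 − 1)/5 = 0.3.
Right endpoints: 1.3, 1.6, 1.9, 2.2, 2.5.
g(1.3) = 20/33, g(1.6) = 5/9, g(1.9) = 20/39, g(2.2) = 10/21, g(2.5) = 4/9.
Sum = Δx · [g(1.3) + g(1.6) + g(1.9) + g(2.2) + g(2.5)].
Sum ≈ 0.779.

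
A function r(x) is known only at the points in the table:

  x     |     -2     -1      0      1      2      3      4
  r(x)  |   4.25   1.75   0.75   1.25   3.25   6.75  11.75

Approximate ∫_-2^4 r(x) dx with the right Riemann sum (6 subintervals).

25.5

Δx = 1.
Sum = 1·[1.75 + 0.75 + 1.25 + 3.25 + 6.75 + 11.75] = 25.5.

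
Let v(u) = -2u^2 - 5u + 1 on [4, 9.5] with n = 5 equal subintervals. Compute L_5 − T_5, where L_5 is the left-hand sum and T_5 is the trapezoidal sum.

96.8

L_5 = -614.46.
T_5 = -711.26.
L_5 − T_5 = 96.8.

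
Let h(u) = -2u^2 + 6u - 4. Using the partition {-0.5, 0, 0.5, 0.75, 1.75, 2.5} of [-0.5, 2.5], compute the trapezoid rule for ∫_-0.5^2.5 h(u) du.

-5.0625

Subinterval widths: 0.5, 0.5, 0.25, 1, 0.75.
h(-0.5) = -7.5, h(0) = -4, h(0.5) = -1.5, h(0.75) = -0.625, h(1.75) = 0.375, h(2.5) = -1.5.
On each subinterval the trapezoid contributes (Δu_i/2)·[h(u_{i-1}) + h(u_i)].
Sum = -5.0625.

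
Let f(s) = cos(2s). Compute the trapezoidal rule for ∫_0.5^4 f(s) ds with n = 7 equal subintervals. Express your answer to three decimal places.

0.068

Δs = (4 − 0.5)/7 = 0.5.
f(0.5) ≈ 0.540, f(1) ≈ -0.416, f(1.5) ≈ -0.990, f(2) ≈ -0.654, f(2.5) ≈ 0.284, f(3) ≈ 0.960, f(3.5) ≈ 0.754, f(4) ≈ -0.146.
T_7 = (Δs/2)·[f(s_0) + 2f(s_1) + ... + 2f(s_{6}) + f(s_7)].
Sum ≈ 0.068.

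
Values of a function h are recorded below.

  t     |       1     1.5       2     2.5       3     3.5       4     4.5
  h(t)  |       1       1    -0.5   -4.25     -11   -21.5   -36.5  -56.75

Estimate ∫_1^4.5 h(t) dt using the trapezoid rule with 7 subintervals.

Δt = 0.5.
T_7 = (0.5/2)·[1 + 2·1 + 2·(-0.5) + 2·(-4.25) + 2·(-11) + 2·(-21.5) + 2·(-36.5) + (-56.75)] = -50.3125.

-50.3125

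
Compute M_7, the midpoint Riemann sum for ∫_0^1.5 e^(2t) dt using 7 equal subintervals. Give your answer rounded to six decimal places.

9.470126

Δt = (1.5 − 0)/7 = 3/14.
Midpoints: 3/28, 9/28, 15/28, 0.75, 27/28, 33/28, 39/28.
f(3/28) ≈ 1.238977, f(9/28) ≈ 1.901907, f(15/28) ≈ 2.919547, f(0.75) ≈ 4.481689, f(27/28) ≈ 6.879675, f(33/28) ≈ 10.560735, f(39/28) ≈ 16.211393.
Sum = Δt · [f(3/28) + f(9/28) + f(15/28) + ...].
Sum ≈ 9.470126.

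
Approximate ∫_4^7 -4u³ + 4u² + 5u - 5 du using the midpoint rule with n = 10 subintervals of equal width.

-1704.105

Δu = (7 − 4)/10 = 0.3.
Midpoints: 4.15, 4.45, 4.75, 5.05, 5.35, 5.65, 5.95, 6.25, 6.55, 6.85.
f(4.15) = -201.2535, f(4.45) = -256.0245, f(4.75) = -319.6875, f(5.05) = -392.8905, f(5.35) = -476.2815, f(5.65) = -570.5085, f(5.95) = -676.2195, f(6.25) = -794.0625, f(6.55) = -924.6855, f(6.85) = -1068.7365.
Sum = Δu · [f(4.15) + f(4.45) + f(4.75) + ...].
Sum = -1704.105.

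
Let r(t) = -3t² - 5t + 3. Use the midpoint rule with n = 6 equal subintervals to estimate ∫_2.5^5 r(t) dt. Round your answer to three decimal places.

Δt = (5 − 2.5)/6 = 5/12.
Midpoints: 65/24, 3.125, 85/24, 95/24, 4.375, 115/24.
r(65/24) = -32.546875, r(3.125) = -41.921875, r(85/24) = -10049/192, r(95/24) = -63.796875, r(4.375) = -76.296875, r(115/24) = -17249/192.
Sum = Δt · [r(65/24) + r(3.125) + r(85/24) + ...].
Sum ≈ -148.641.

-148.641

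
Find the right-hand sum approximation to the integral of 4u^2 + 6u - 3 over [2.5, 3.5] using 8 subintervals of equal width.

53.21875

Δu = (3.5 − 2.5)/8 = 0.125.
Right endpoints: 2.625, 2.75, 2.875, 3, 3.125, 3.25, 3.375, 3.5.
f(2.625) = 40.3125, f(2.75) = 43.75, f(2.875) = 47.3125, f(3) = 51, f(3.125) = 54.8125, f(3.25) = 58.75, f(3.375) = 62.8125, f(3.5) = 67.
Sum = Δu · [f(2.625) + f(2.75) + f(2.875) + ...].
Sum = 53.21875.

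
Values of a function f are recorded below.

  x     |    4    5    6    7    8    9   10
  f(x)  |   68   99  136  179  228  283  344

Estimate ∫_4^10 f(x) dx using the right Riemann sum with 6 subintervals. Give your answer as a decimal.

1269

Δx = 1.
Sum = 1·[99 + 136 + 179 + 228 + 283 + 344] = 1269.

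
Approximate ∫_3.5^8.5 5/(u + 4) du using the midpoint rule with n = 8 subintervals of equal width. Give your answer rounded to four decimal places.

2.5532

Δu = (8.5 − 3.5)/8 = 0.625.
Midpoints: 3.8125, 4.4375, 5.0625, 5.6875, 6.3125, 6.9375, 7.5625, 8.1875.
f(3.8125) = 0.64, f(4.4375) = 16/27, f(5.0625) = 16/29, f(5.6875) = 16/31, f(6.3125) = 16/33, f(6.9375) = 16/35, f(7.5625) = 16/37, f(8.1875) = 16/39.
Sum = Δu · [f(3.8125) + f(4.4375) + f(5.0625) + ...].
Sum ≈ 2.5532.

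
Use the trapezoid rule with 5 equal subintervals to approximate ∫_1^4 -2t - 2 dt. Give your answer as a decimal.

-21

Δt = (4 − 1)/5 = 0.6.
f(1) = -4, f(1.6) = -5.2, f(2.2) = -6.4, f(2.8) = -7.6, f(3.4) = -8.8, f(4) = -10.
T_5 = (Δt/2)·[f(t_0) + 2f(t_1) + ... + 2f(t_{4}) + f(t_5)].
Sum = -21.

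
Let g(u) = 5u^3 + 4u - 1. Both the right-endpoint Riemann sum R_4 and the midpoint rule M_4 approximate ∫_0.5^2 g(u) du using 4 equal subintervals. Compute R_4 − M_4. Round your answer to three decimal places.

9.497

R_4 ≈ 35.08887.
M_4 ≈ 25.59229.
R_4 − M_4 ≈ 9.497.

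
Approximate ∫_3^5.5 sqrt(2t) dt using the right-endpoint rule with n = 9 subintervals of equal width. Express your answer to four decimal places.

Δt = (5.5 − 3)/9 = 5/18.
Right endpoints: 59/18, 32/9, 23/6, 37/9, 79/18, 14/3, 89/18, 47/9, 5.5.
f(59/18) ≈ 2.5604, f(32/9) ≈ 2.6667, f(23/6) ≈ 2.7689, f(37/9) ≈ 2.8674, f(79/18) ≈ 2.9627, f(14/3) ≈ 3.0551, f(89/18) ≈ 3.1447, f(47/9) ≈ 3.2318, f(5.5) ≈ 3.3166.
Sum = Δt · [f(59/18) + f(32/9) + f(23/6) + ...].
Sum ≈ 7.3817.

7.3817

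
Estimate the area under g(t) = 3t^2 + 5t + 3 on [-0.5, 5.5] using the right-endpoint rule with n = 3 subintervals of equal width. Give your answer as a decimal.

Δt = (5.5 − (-0.5))/3 = 2.
Right endpoints: 1.5, 3.5, 5.5.
g(1.5) = 17.25, g(3.5) = 57.25, g(5.5) = 121.25.
Sum = Δt · [g(1.5) + g(3.5) + g(5.5)].
Sum = 391.5.

391.5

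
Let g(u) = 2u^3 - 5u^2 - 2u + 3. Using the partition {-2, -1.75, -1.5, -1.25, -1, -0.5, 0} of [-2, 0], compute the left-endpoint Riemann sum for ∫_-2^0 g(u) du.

Subinterval widths: 0.25, 0.25, 0.25, 0.25, 0.5, 0.5.
Left endpoints: -2, -1.75, -1.5, -1.25, -1, -0.5.
g(-2) = -29, g(-1.75) = -19.53125, g(-1.5) = -12, g(-1.25) = -6.21875, g(-1) = -2, g(-0.5) = 2.5.
Sum = Σ Δu_i · g(u_i).
Sum = -16.4375.

-16.4375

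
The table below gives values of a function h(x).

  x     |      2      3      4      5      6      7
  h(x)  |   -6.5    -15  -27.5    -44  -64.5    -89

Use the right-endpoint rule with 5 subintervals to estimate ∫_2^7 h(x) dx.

-240

Δx = 1.
Sum = 1·[(-15) + (-27.5) + (-44) + (-64.5) + (-89)] = -240.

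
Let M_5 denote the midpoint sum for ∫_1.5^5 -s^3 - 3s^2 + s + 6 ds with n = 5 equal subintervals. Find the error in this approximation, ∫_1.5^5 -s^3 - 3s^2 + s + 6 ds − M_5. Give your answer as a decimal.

Exact integral: ∫_1.5^5 f(s) ds = -244.234375.
M_5 = -242.4121875.
Error = -244.234375 − (-242.4121875) = -1.8221875.

-1.8221875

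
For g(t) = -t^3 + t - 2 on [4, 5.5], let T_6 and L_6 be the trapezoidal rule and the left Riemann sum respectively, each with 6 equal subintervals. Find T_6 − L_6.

T_6 = -160.86328125.
L_6 = -148.25390625.
T_6 − L_6 = -12.609375.

-12.609375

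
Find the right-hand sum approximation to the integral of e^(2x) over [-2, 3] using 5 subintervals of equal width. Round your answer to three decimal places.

466.551

Δx = (3 − (-2))/5 = 1.
Right endpoints: -1, 0, 1, 2, 3.
f(-1) ≈ 0.135, f(0) ≈ 1.000, f(1) ≈ 7.389, f(2) ≈ 54.598, f(3) ≈ 403.429.
Sum = Δx · [f(-1) + f(0) + f(1) + f(2) + f(3)].
Sum ≈ 466.551.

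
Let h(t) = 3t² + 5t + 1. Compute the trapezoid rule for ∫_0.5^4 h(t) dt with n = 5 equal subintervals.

Δt = (4 − 0.5)/5 = 0.7.
h(0.5) = 4.25, h(1.2) = 11.32, h(1.9) = 21.33, h(2.6) = 34.28, h(3.3) = 50.17, h(4) = 69.
T_5 = (Δt/2)·[h(t_0) + 2h(t_1) + ... + 2h(t_{4}) + h(t_5)].
Sum = 107.6075.

107.6075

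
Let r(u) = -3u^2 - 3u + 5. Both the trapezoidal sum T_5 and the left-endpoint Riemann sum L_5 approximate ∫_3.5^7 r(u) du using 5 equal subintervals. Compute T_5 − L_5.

-42.2625

T_5 = -338.6075.
L_5 = -296.345.
T_5 − L_5 = -42.2625.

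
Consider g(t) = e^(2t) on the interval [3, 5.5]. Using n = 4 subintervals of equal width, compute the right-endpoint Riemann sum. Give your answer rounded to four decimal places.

52094.5276

Δt = (5.5 − 3)/4 = 0.625.
Right endpoints: 3.625, 4.25, 4.875, 5.5.
g(3.625) ≈ 1408.1048, g(4.25) ≈ 4914.7688, g(4.875) ≈ 17154.2288, g(5.5) ≈ 59874.1417.
Sum = Δt · [g(3.625) + g(4.25) + g(4.875) + g(5.5)].
Sum ≈ 52094.5276.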